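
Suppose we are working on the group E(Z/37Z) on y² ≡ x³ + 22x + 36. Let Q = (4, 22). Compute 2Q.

tangent at (4, 22): λ = (3·4² + 22)/(2·22) ≡ 33/7. 7⁻¹ ≡ 16 (mod 37), so λ ≡ 33·16 ≡ 10.
  x = λ² - 4 - 4 = 100 - 8 ≡ 18; y = λ·(4 - 18) - 22 ≡ 23. → (18, 23)

(18, 23)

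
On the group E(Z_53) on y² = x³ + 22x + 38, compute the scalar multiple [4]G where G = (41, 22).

(41, 22)

Double-and-add on 4 = (100)₂. Start with G = (41, 22) for the leading 1-bit.
double: tangent at (41, 22): λ = (3·41² + 22)/(2·22) ≡ 30/44. 44⁻¹ ≡ 47 (mod 53) since 44·47 = 2068 ≡ 1, so λ ≡ 30·47 ≡ 32.
  x = λ² - 41 - 41 = 1024 - 82 ≡ 41; y = λ·(41 - 41) - 22 ≡ 31. → (41, 31)
double: tangent at (41, 31): λ = (3·41² + 22)/(2·31) ≡ 30/9. 9⁻¹ ≡ 6 (mod 53), so λ ≡ 30·6 ≡ 21.
  x = λ² - 41 - 41 = 441 - 82 ≡ 41; y = λ·(41 - 41) - 31 ≡ 22. → (41, 22)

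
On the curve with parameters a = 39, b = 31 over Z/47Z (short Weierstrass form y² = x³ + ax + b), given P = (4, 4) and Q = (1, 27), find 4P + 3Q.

(39, 37)

First 4P:
Double-and-add on 4 = (100)₂. Start with P = (4, 4) for the leading 1-bit.
double: tangent at (4, 4): λ = (3·4² + 39)/(2·4) ≡ 40/8. 8⁻¹ ≡ 6 (mod 47) since 8·6 = 48 ≡ 1, so λ ≡ 40·6 ≡ 5.
  x = λ² - 4 - 4 = 25 - 8 ≡ 17; y = λ·(4 - 17) - 4 ≡ 25. → (17, 25)
double: tangent at (17, 25): λ = (3·17² + 39)/(2·25) ≡ 13/3. 3⁻¹ ≡ 16 (mod 47) since 3·16 = 48 ≡ 1, so λ ≡ 13·16 ≡ 20.
  x = λ² - 17 - 17 = 400 - 34 ≡ 37; y = λ·(17 - 37) - 25 ≡ 45. → (37, 45)
4P = (37, 45).
Next 3Q:
Repeated addition: build up to 3Q.
2Q: tangent at (1, 27): λ = (3·1² + 39)/(2·27) ≡ 42/7. 7⁻¹ ≡ 27 (mod 47), so λ ≡ 42·27 ≡ 6.
  x = λ² - 1 - 1 = 36 - 2 ≡ 34; y = λ·(1 - 34) - 27 ≡ 10. → (34, 10)
3Q: (34, 10) + (1, 27). λ = (27 - 10)/(1 - 34) ≡ 17/14 mod 47. 14⁻¹ ≡ 37 (mod 47) since 14·37 = 518 ≡ 1, so λ ≡ 18.
  x = λ² - 34 - 1 = 324 - 35 ≡ 7; y = λ·(34 - 7) - 10 ≡ 6. → (7, 6)
3Q = (7, 6).
Finally 4P + 3Q:
(37, 45) + (7, 6). λ = (6 - 45)/(7 - 37) ≡ 8/17 mod 47. 17⁻¹ ≡ 36 (mod 47) since 17·36 = 612 ≡ 1, so λ ≡ 6.
  x = λ² - 37 - 7 = 36 - 44 ≡ 39; y = λ·(37 - 39) - 45 ≡ 37. → (39, 37)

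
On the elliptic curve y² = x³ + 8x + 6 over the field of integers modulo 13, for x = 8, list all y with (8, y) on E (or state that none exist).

x³ + 8x + 6 = 582 ≡ 10 (mod 13).
Square roots of 10 mod 13: 6 and 7 (since 6² = 36 ≡ 10).

6, 7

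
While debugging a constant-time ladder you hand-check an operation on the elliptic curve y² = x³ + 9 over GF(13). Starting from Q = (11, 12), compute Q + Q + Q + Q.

Repeated addition: build up to 4Q.
2Q: tangent at (11, 12): λ = (3·11² + 0)/(2·12) ≡ 12/11. 11⁻¹ ≡ 6 (mod 13) since 11·6 = 66 ≡ 1, so λ ≡ 12·6 ≡ 7.
  x = λ² - 11 - 11 = 49 - 22 ≡ 1; y = λ·(11 - 1) - 12 ≡ 6. → (1, 6)
3Q: (1, 6) + (11, 12). λ = (12 - 6)/(11 - 1) ≡ 6/10 mod 13. 10⁻¹ ≡ 4 (mod 13), so λ ≡ 11.
  x = λ² - 1 - 11 = 121 - 12 ≡ 5; y = λ·(1 - 5) - 6 ≡ 2. → (5, 2)
4Q: (5, 2) + (11, 12). λ = (12 - 2)/(11 - 5) ≡ 10/6 mod 13. 6⁻¹ ≡ 11 (mod 13), so λ ≡ 6.
  x = λ² - 5 - 11 = 36 - 16 ≡ 7; y = λ·(5 - 7) - 2 ≡ 12. → (7, 12)

(7, 12)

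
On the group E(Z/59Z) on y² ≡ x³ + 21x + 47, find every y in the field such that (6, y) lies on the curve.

x³ + 21x + 47 = 389 ≡ 35 (mod 59).
Square roots of 35 mod 59: 25 and 34 (since 25² = 625 ≡ 35).

25, 34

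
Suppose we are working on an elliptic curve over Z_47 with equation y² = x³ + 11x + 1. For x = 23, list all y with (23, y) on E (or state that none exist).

x³ + 11x + 1 = 12421 ≡ 13 (mod 47).
13 is a non-residue mod 47; no y exists.

none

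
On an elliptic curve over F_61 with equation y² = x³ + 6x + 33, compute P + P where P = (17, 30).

tangent at (17, 30): λ = (3·17² + 6)/(2·30) ≡ 19/60. 60⁻¹ ≡ 60 (mod 61), so λ ≡ 19·60 ≡ 42.
  x = λ² - 17 - 17 = 1764 - 34 ≡ 22; y = λ·(17 - 22) - 30 ≡ 4. → (22, 4)

(22, 4)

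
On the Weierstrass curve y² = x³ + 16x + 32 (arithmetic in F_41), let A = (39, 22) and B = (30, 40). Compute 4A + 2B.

(8, 4)

First 4A:
Repeated addition: build up to 4A.
2A: tangent at (39, 22): λ = (3·39² + 16)/(2·22) ≡ 28/3. 3⁻¹ ≡ 14 (mod 41) since 3·14 = 42 ≡ 1, so λ ≡ 28·14 ≡ 23.
  x = λ² - 39 - 39 = 529 - 78 ≡ 0; y = λ·(39 - 0) - 22 ≡ 14. → (0, 14)
3A: (0, 14) + (39, 22). λ = (22 - 14)/(39 - 0) ≡ 8/39 mod 41. 39⁻¹ ≡ 20 (mod 41), so λ ≡ 37.
  x = λ² - 0 - 39 = 1369 - 39 ≡ 18; y = λ·(0 - 18) - 14 ≡ 17. → (18, 17)
4A: (18, 17) + (39, 22). λ = (22 - 17)/(39 - 18) ≡ 5/21 mod 41. 21⁻¹ ≡ 2 (mod 41) since 21·2 = 42 ≡ 1, so λ ≡ 10.
  x = λ² - 18 - 39 = 100 - 57 ≡ 2; y = λ·(18 - 2) - 17 ≡ 20. → (2, 20)
4A = (2, 20).
Next 2B:
Repeated addition: build up to 2B.
2B: tangent at (30, 40): λ = (3·30² + 16)/(2·40) ≡ 10/39. 39⁻¹ ≡ 20 (mod 41) since 39·20 = 780 ≡ 1, so λ ≡ 10·20 ≡ 36.
  x = λ² - 30 - 30 = 1296 - 60 ≡ 6; y = λ·(30 - 6) - 40 ≡ 4. → (6, 4)
2B = (6, 4).
Finally 4A + 2B:
(2, 20) + (6, 4). λ = (4 - 20)/(6 - 2) ≡ 25/4 mod 41. 4⁻¹ ≡ 31 (mod 41), so λ ≡ 37.
  x = λ² - 2 - 6 = 1369 - 8 ≡ 8; y = λ·(2 - 8) - 20 ≡ 4. → (8, 4)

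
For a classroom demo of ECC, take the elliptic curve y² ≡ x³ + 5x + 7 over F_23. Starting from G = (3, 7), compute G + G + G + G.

Repeated addition: build up to 4G.
2G: tangent at (3, 7): λ = (3·3² + 5)/(2·7) ≡ 9/14. 14⁻¹ ≡ 5 (mod 23), so λ ≡ 9·5 ≡ 22.
  x = λ² - 3 - 3 = 484 - 6 ≡ 18; y = λ·(3 - 18) - 7 ≡ 8. → (18, 8)
3G: (18, 8) + (3, 7). λ = (7 - 8)/(3 - 18) ≡ 22/8 mod 23. 8⁻¹ ≡ 3 (mod 23), so λ ≡ 20.
  x = λ² - 18 - 3 = 400 - 21 ≡ 11; y = λ·(18 - 11) - 8 ≡ 17. → (11, 17)
4G: (11, 17) + (3, 7). λ = (7 - 17)/(3 - 11) ≡ 13/15 mod 23. 15⁻¹ ≡ 20 (mod 23), so λ ≡ 7.
  x = λ² - 11 - 3 = 49 - 14 ≡ 12; y = λ·(11 - 12) - 17 ≡ 22. → (12, 22)

(12, 22)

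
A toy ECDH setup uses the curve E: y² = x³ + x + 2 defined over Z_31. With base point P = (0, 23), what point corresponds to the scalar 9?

Double-and-add on 9 = (1001)₂. Start with P = (0, 23) for the leading 1-bit.
double: tangent at (0, 23): λ = (3·0² + 1)/(2·23) ≡ 1/15. 15⁻¹ ≡ 29 (mod 31), so λ ≡ 1·29 ≡ 29.
  x = λ² - 0 - 0 = 841 - 0 ≡ 4; y = λ·(0 - 4) - 23 ≡ 16. → (4, 16)
double: tangent at (4, 16): λ = (3·4² + 1)/(2·16) ≡ 18/1. 1⁻¹ ≡ 1 (mod 31), so λ ≡ 18·1 ≡ 18.
  x = λ² - 4 - 4 = 324 - 8 ≡ 6; y = λ·(4 - 6) - 16 ≡ 10. → (6, 10)
double: tangent at (6, 10): λ = (3·6² + 1)/(2·10) ≡ 16/20. 20⁻¹ ≡ 14 (mod 31), so λ ≡ 16·14 ≡ 7.
  x = λ² - 6 - 6 = 49 - 12 ≡ 6; y = λ·(6 - 6) - 10 ≡ 21. → (6, 21)
add P: (6, 21) + (0, 23). λ = (23 - 21)/(0 - 6) ≡ 2/25 mod 31. 25⁻¹ ≡ 5 (mod 31), so λ ≡ 10.
  x = λ² - 6 - 0 = 100 - 6 ≡ 1; y = λ·(6 - 1) - 21 ≡ 29. → (1, 29)

(1, 29)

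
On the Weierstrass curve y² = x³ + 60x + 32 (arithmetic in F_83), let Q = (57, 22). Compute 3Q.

Repeated addition: build up to 3Q.
2Q: tangent at (57, 22): λ = (3·57² + 60)/(2·22) ≡ 13/44. 44⁻¹ ≡ 17 (mod 83) since 44·17 = 748 ≡ 1, so λ ≡ 13·17 ≡ 55.
  x = λ² - 57 - 57 = 3025 - 114 ≡ 6; y = λ·(57 - 6) - 22 ≡ 44. → (6, 44)
3Q: (6, 44) + (57, 22). λ = (22 - 44)/(57 - 6) ≡ 61/51 mod 83. 51⁻¹ ≡ 70 (mod 83), so λ ≡ 37.
  x = λ² - 6 - 57 = 1369 - 63 ≡ 61; y = λ·(6 - 61) - 44 ≡ 79. → (61, 79)

(61, 79)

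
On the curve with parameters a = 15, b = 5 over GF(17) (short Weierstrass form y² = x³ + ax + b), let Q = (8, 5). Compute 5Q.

(1, 2)

Double-and-add on 5 = (101)₂. Start with Q = (8, 5) for the leading 1-bit.
double: tangent at (8, 5): λ = (3·8² + 15)/(2·5) ≡ 3/10. 10⁻¹ ≡ 12 (mod 17), so λ ≡ 3·12 ≡ 2.
  x = λ² - 8 - 8 = 4 - 16 ≡ 5; y = λ·(8 - 5) - 5 ≡ 1. → (5, 1)
double: tangent at (5, 1): λ = (3·5² + 15)/(2·1) ≡ 5/2. 2⁻¹ ≡ 9 (mod 17), so λ ≡ 5·9 ≡ 11.
  x = λ² - 5 - 5 = 121 - 10 ≡ 9; y = λ·(5 - 9) - 1 ≡ 6. → (9, 6)
add Q: (9, 6) + (8, 5). λ = (5 - 6)/(8 - 9) ≡ 16/16 mod 17. 16⁻¹ ≡ 16 (mod 17) since 16·16 = 256 ≡ 1, so λ ≡ 1.
  x = λ² - 9 - 8 = 1 - 17 ≡ 1; y = λ·(9 - 1) - 6 ≡ 2. → (1, 2)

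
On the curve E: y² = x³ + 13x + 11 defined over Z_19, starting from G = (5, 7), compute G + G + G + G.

Double-and-add on 4 = (100)₂. Start with G = (5, 7) for the leading 1-bit.
double: tangent at (5, 7): λ = (3·5² + 13)/(2·7) ≡ 12/14. 14⁻¹ ≡ 15 (mod 19), so λ ≡ 12·15 ≡ 9.
  x = λ² - 5 - 5 = 81 - 10 ≡ 14; y = λ·(5 - 14) - 7 ≡ 7. → (14, 7)
double: tangent at (14, 7): λ = (3·14² + 13)/(2·7) ≡ 12/14. 14⁻¹ ≡ 15 (mod 19) since 14·15 = 210 ≡ 1, so λ ≡ 12·15 ≡ 9.
  x = λ² - 14 - 14 = 81 - 28 ≡ 15; y = λ·(14 - 15) - 7 ≡ 3. → (15, 3)

(15, 3)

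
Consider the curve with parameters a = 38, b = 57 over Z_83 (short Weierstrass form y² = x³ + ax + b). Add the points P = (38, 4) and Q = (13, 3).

(38, 4) + (13, 3). λ = (3 - 4)/(13 - 38) ≡ 82/58 mod 83. 58⁻¹ ≡ 73 (mod 83), so λ ≡ 10.
  x = λ² - 38 - 13 = 100 - 51 ≡ 49; y = λ·(38 - 49) - 4 ≡ 52. → (49, 52)

(49, 52)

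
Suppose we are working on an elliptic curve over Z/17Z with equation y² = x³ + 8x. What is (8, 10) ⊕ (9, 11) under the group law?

(1, 14)

(8, 10) + (9, 11). λ = (11 - 10)/(9 - 8) ≡ 1/1 mod 17. 1⁻¹ ≡ 1 (mod 17), so λ ≡ 1.
  x = λ² - 8 - 9 = 1 - 17 ≡ 1; y = λ·(8 - 1) - 10 ≡ 14. → (1, 14)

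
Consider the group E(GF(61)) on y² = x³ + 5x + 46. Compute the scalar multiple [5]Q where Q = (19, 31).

Double-and-add on 5 = (101)₂. Start with Q = (19, 31) for the leading 1-bit.
double: tangent at (19, 31): λ = (3·19² + 5)/(2·31) ≡ 51/1. 1⁻¹ ≡ 1 (mod 61) since 1·1 = 1 ≡ 1, so λ ≡ 51·1 ≡ 51.
  x = λ² - 19 - 19 = 2601 - 38 ≡ 1; y = λ·(19 - 1) - 31 ≡ 33. → (1, 33)
double: tangent at (1, 33): λ = (3·1² + 5)/(2·33) ≡ 8/5. 5⁻¹ ≡ 49 (mod 61) since 5·49 = 245 ≡ 1, so λ ≡ 8·49 ≡ 26.
  x = λ² - 1 - 1 = 676 - 2 ≡ 3; y = λ·(1 - 3) - 33 ≡ 37. → (3, 37)
add Q: (3, 37) + (19, 31). λ = (31 - 37)/(19 - 3) ≡ 55/16 mod 61. 16⁻¹ ≡ 42 (mod 61), so λ ≡ 53.
  x = λ² - 3 - 19 = 2809 - 22 ≡ 42; y = λ·(3 - 42) - 37 ≡ 31. → (42, 31)

(42, 31)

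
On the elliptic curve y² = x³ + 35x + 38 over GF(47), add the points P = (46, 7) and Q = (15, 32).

(46, 7) + (15, 32). λ = (32 - 7)/(15 - 46) ≡ 25/16 mod 47. 16⁻¹ ≡ 3 (mod 47), so λ ≡ 28.
  x = λ² - 46 - 15 = 784 - 61 ≡ 18; y = λ·(46 - 18) - 7 ≡ 25. → (18, 25)

(18, 25)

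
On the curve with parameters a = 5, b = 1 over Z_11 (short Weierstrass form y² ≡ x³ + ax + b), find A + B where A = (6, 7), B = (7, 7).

(9, 4)

(6, 7) + (7, 7). λ = (7 - 7)/(7 - 6) ≡ 0/1 mod 11. 1⁻¹ ≡ 1 (mod 11), so λ ≡ 0.
  x = λ² - 6 - 7 = 0 - 13 ≡ 9; y = λ·(6 - 9) - 7 ≡ 4. → (9, 4)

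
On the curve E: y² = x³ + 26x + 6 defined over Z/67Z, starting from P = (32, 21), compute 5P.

Repeated addition: build up to 5P.
2P: tangent at (32, 21): λ = (3·32² + 26)/(2·21) ≡ 16/42. 42⁻¹ ≡ 8 (mod 67), so λ ≡ 16·8 ≡ 61.
  x = λ² - 32 - 32 = 3721 - 64 ≡ 39; y = λ·(32 - 39) - 21 ≡ 21. → (39, 21)
3P: (39, 21) + (32, 21). λ = (21 - 21)/(32 - 39) ≡ 0/60 mod 67. 60⁻¹ ≡ 19 (mod 67), so λ ≡ 0.
  x = λ² - 39 - 32 = 0 - 71 ≡ 63; y = λ·(39 - 63) - 21 ≡ 46. → (63, 46)
4P: (63, 46) + (32, 21). λ = (21 - 46)/(32 - 63) ≡ 42/36 mod 67. 36⁻¹ ≡ 54 (mod 67) since 36·54 = 1944 ≡ 1, so λ ≡ 57.
  x = λ² - 63 - 32 = 3249 - 95 ≡ 5; y = λ·(63 - 5) - 46 ≡ 44. → (5, 44)
5P: (5, 44) + (32, 21). λ = (21 - 44)/(32 - 5) ≡ 44/27 mod 67. 27⁻¹ ≡ 5 (mod 67) since 27·5 = 135 ≡ 1, so λ ≡ 19.
  x = λ² - 5 - 32 = 361 - 37 ≡ 56; y = λ·(5 - 56) - 44 ≡ 59. → (56, 59)

(56, 59)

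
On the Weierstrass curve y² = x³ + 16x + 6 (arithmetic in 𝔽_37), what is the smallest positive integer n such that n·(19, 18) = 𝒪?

5

2P: tangent at (19, 18): λ = (3·19² + 16)/(2·18) ≡ 26/36. 36⁻¹ ≡ 36 (mod 37), so λ ≡ 26·36 ≡ 11.
  x = λ² - 19 - 19 = 121 - 38 ≡ 9; y = λ·(19 - 9) - 18 ≡ 18. → (9, 18)
3P: (9, 18) + (19, 18). λ = (18 - 18)/(19 - 9) ≡ 0/10 mod 37. 10⁻¹ ≡ 26 (mod 37) since 10·26 = 260 ≡ 1, so λ ≡ 0.
  x = λ² - 9 - 19 = 0 - 28 ≡ 9; y = λ·(9 - 9) - 18 ≡ 19. → (9, 19)
4P: (9, 19) + (19, 18). λ = (18 - 19)/(19 - 9) ≡ 36/10 mod 37. 10⁻¹ ≡ 26 (mod 37) since 10·26 = 260 ≡ 1, so λ ≡ 11.
  x = λ² - 9 - 19 = 121 - 28 ≡ 19; y = λ·(9 - 19) - 19 ≡ 19. → (19, 19)
5P: (19, 19) + (19, 18): same x and y₁ ≡ -y₂, so the sum is 𝒪.
5P = 𝒪, so the order is 5.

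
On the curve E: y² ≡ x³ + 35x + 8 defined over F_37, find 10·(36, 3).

Write Q = (36, 3).
Double-and-add on 10 = (1010)₂. Start with Q = (36, 3) for the leading 1-bit.
double: tangent at (36, 3): λ = (3·36² + 35)/(2·3) ≡ 1/6. 6⁻¹ ≡ 31 (mod 37), so λ ≡ 1·31 ≡ 31.
  x = λ² - 36 - 36 = 961 - 72 ≡ 1; y = λ·(36 - 1) - 3 ≡ 9. → (1, 9)
double: tangent at (1, 9): λ = (3·1² + 35)/(2·9) ≡ 1/18. 18⁻¹ ≡ 35 (mod 37), so λ ≡ 1·35 ≡ 35.
  x = λ² - 1 - 1 = 1225 - 2 ≡ 2; y = λ·(1 - 2) - 9 ≡ 30. → (2, 30)
add Q: (2, 30) + (36, 3). λ = (3 - 30)/(36 - 2) ≡ 10/34 mod 37. 34⁻¹ ≡ 12 (mod 37) since 34·12 = 408 ≡ 1, so λ ≡ 9.
  x = λ² - 2 - 36 = 81 - 38 ≡ 6; y = λ·(2 - 6) - 30 ≡ 8. → (6, 8)
double: tangent at (6, 8): λ = (3·6² + 35)/(2·8) ≡ 32/16. 16⁻¹ ≡ 7 (mod 37), so λ ≡ 32·7 ≡ 2.
  x = λ² - 6 - 6 = 4 - 12 ≡ 29; y = λ·(6 - 29) - 8 ≡ 20. → (29, 20)

(29, 20)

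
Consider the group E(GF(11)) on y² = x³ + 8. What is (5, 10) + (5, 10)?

tangent at (5, 10): λ = (3·5² + 0)/(2·10) ≡ 9/9. 9⁻¹ ≡ 5 (mod 11) since 9·5 = 45 ≡ 1, so λ ≡ 9·5 ≡ 1.
  x = λ² - 5 - 5 = 1 - 10 ≡ 2; y = λ·(5 - 2) - 10 ≡ 4. → (2, 4)

(2, 4)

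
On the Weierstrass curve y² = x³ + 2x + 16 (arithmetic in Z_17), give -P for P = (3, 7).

-(3, 7) = (3, -7 mod 17) = (3, 10).

(3, 10)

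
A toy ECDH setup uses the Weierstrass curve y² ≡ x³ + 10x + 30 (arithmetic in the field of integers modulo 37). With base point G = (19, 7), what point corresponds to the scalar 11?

(20, 4)

Double-and-add on 11 = (1011)₂. Start with G = (19, 7) for the leading 1-bit.
double: tangent at (19, 7): λ = (3·19² + 10)/(2·7) ≡ 20/14. 14⁻¹ ≡ 8 (mod 37), so λ ≡ 20·8 ≡ 12.
  x = λ² - 19 - 19 = 144 - 38 ≡ 32; y = λ·(19 - 32) - 7 ≡ 22. → (32, 22)
double: tangent at (32, 22): λ = (3·32² + 10)/(2·22) ≡ 11/7. 7⁻¹ ≡ 16 (mod 37) since 7·16 = 112 ≡ 1, so λ ≡ 11·16 ≡ 28.
  x = λ² - 32 - 32 = 784 - 64 ≡ 17; y = λ·(32 - 17) - 22 ≡ 28. → (17, 28)
add G: (17, 28) + (19, 7). λ = (7 - 28)/(19 - 17) ≡ 16/2 mod 37. 2⁻¹ ≡ 19 (mod 37) since 2·19 = 38 ≡ 1, so λ ≡ 8.
  x = λ² - 17 - 19 = 64 - 36 ≡ 28; y = λ·(17 - 28) - 28 ≡ 32. → (28, 32)
double: tangent at (28, 32): λ = (3·28² + 10)/(2·32) ≡ 31/27. 27⁻¹ ≡ 11 (mod 37), so λ ≡ 31·11 ≡ 8.
  x = λ² - 28 - 28 = 64 - 56 ≡ 8; y = λ·(28 - 8) - 32 ≡ 17. → (8, 17)
add G: (8, 17) + (19, 7). λ = (7 - 17)/(19 - 8) ≡ 27/11 mod 37. 11⁻¹ ≡ 27 (mod 37), so λ ≡ 26.
  x = λ² - 8 - 19 = 676 - 27 ≡ 20; y = λ·(8 - 20) - 17 ≡ 4. → (20, 4)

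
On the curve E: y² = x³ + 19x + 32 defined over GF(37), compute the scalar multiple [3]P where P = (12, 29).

Repeated addition: build up to 3P.
2P: tangent at (12, 29): λ = (3·12² + 19)/(2·29) ≡ 7/21. 21⁻¹ ≡ 30 (mod 37), so λ ≡ 7·30 ≡ 25.
  x = λ² - 12 - 12 = 625 - 24 ≡ 9; y = λ·(12 - 9) - 29 ≡ 9. → (9, 9)
3P: (9, 9) + (12, 29). λ = (29 - 9)/(12 - 9) ≡ 20/3 mod 37. 3⁻¹ ≡ 25 (mod 37), so λ ≡ 19.
  x = λ² - 9 - 12 = 361 - 21 ≡ 7; y = λ·(9 - 7) - 9 ≡ 29. → (7, 29)

(7, 29)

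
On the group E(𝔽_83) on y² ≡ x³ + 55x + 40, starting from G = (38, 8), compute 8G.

(74, 71)

Repeated addition: build up to 8G.
2G: tangent at (38, 8): λ = (3·38² + 55)/(2·8) ≡ 71/16. 16⁻¹ ≡ 26 (mod 83) since 16·26 = 416 ≡ 1, so λ ≡ 71·26 ≡ 20.
  x = λ² - 38 - 38 = 400 - 76 ≡ 75; y = λ·(38 - 75) - 8 ≡ 82. → (75, 82)
3G: (75, 82) + (38, 8). λ = (8 - 82)/(38 - 75) ≡ 9/46 mod 83. 46⁻¹ ≡ 74 (mod 83), so λ ≡ 2.
  x = λ² - 75 - 38 = 4 - 113 ≡ 57; y = λ·(75 - 57) - 82 ≡ 37. → (57, 37)
4G: (57, 37) + (38, 8). λ = (8 - 37)/(38 - 57) ≡ 54/64 mod 83. 64⁻¹ ≡ 48 (mod 83) since 64·48 = 3072 ≡ 1, so λ ≡ 19.
  x = λ² - 57 - 38 = 361 - 95 ≡ 17; y = λ·(57 - 17) - 37 ≡ 59. → (17, 59)
5G: (17, 59) + (38, 8). λ = (8 - 59)/(38 - 17) ≡ 32/21 mod 83. 21⁻¹ ≡ 4 (mod 83) since 21·4 = 84 ≡ 1, so λ ≡ 45.
  x = λ² - 17 - 38 = 2025 - 55 ≡ 61; y = λ·(17 - 61) - 59 ≡ 36. → (61, 36)
6G: (61, 36) + (38, 8). λ = (8 - 36)/(38 - 61) ≡ 55/60 mod 83. 60⁻¹ ≡ 18 (mod 83) since 60·18 = 1080 ≡ 1, so λ ≡ 77.
  x = λ² - 61 - 38 = 5929 - 99 ≡ 20; y = λ·(61 - 20) - 36 ≡ 50. → (20, 50)
7G: (20, 50) + (38, 8). λ = (8 - 50)/(38 - 20) ≡ 41/18 mod 83. 18⁻¹ ≡ 60 (mod 83), so λ ≡ 53.
  x = λ² - 20 - 38 = 2809 - 58 ≡ 12; y = λ·(20 - 12) - 50 ≡ 42. → (12, 42)
8G: (12, 42) + (38, 8). λ = (8 - 42)/(38 - 12) ≡ 49/26 mod 83. 26⁻¹ ≡ 16 (mod 83), so λ ≡ 37.
  x = λ² - 12 - 38 = 1369 - 50 ≡ 74; y = λ·(12 - 74) - 42 ≡ 71. → (74, 71)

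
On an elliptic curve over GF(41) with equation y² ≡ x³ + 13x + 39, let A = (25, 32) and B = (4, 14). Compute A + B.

(25, 32) + (4, 14). λ = (14 - 32)/(4 - 25) ≡ 23/20 mod 41. 20⁻¹ ≡ 39 (mod 41), so λ ≡ 36.
  x = λ² - 25 - 4 = 1296 - 29 ≡ 37; y = λ·(25 - 37) - 32 ≡ 28. → (37, 28)

(37, 28)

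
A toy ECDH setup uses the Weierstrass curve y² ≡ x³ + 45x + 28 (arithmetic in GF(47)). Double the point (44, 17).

tangent at (44, 17): λ = (3·44² + 45)/(2·17) ≡ 25/34. 34⁻¹ ≡ 18 (mod 47), so λ ≡ 25·18 ≡ 27.
  x = λ² - 44 - 44 = 729 - 88 ≡ 30; y = λ·(44 - 30) - 17 ≡ 32. → (30, 32)

(30, 32)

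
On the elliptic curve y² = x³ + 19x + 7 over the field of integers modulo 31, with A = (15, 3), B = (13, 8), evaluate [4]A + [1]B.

(8, 19)

First 4A:
Double-and-add on 4 = (100)₂. Start with A = (15, 3) for the leading 1-bit.
double: tangent at (15, 3): λ = (3·15² + 19)/(2·3) ≡ 12/6. 6⁻¹ ≡ 26 (mod 31), so λ ≡ 12·26 ≡ 2.
  x = λ² - 15 - 15 = 4 - 30 ≡ 5; y = λ·(15 - 5) - 3 ≡ 17. → (5, 17)
double: tangent at (5, 17): λ = (3·5² + 19)/(2·17) ≡ 1/3. 3⁻¹ ≡ 21 (mod 31), so λ ≡ 1·21 ≡ 21.
  x = λ² - 5 - 5 = 441 - 10 ≡ 28; y = λ·(5 - 28) - 17 ≡ 27. → (28, 27)
4A = (28, 27).
Finally 4A + B:
(28, 27) + (13, 8). λ = (8 - 27)/(13 - 28) ≡ 12/16 mod 31. 16⁻¹ ≡ 2 (mod 31), so λ ≡ 24.
  x = λ² - 28 - 13 = 576 - 41 ≡ 8; y = λ·(28 - 8) - 27 ≡ 19. → (8, 19)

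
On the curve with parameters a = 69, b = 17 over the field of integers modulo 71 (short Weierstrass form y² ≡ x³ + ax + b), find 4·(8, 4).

Write G = (8, 4).
Double-and-add on 4 = (100)₂. Start with G = (8, 4) for the leading 1-bit.
double: tangent at (8, 4): λ = (3·8² + 69)/(2·4) ≡ 48/8. 8⁻¹ ≡ 9 (mod 71) since 8·9 = 72 ≡ 1, so λ ≡ 48·9 ≡ 6.
  x = λ² - 8 - 8 = 36 - 16 ≡ 20; y = λ·(8 - 20) - 4 ≡ 66. → (20, 66)
double: tangent at (20, 66): λ = (3·20² + 69)/(2·66) ≡ 62/61. 61⁻¹ ≡ 7 (mod 71), so λ ≡ 62·7 ≡ 8.
  x = λ² - 20 - 20 = 64 - 40 ≡ 24; y = λ·(20 - 24) - 66 ≡ 44. → (24, 44)

(24, 44)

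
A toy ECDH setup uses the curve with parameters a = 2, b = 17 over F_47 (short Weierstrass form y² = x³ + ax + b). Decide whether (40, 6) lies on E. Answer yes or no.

y² = 6² ≡ 36; x³ + 2x + 17 = 64097 ≡ 36 (mod 47). 36 = 36.

yes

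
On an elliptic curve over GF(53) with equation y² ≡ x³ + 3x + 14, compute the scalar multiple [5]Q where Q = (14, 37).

(23, 22)

Double-and-add on 5 = (101)₂. Start with Q = (14, 37) for the leading 1-bit.
double: tangent at (14, 37): λ = (3·14² + 3)/(2·37) ≡ 8/21. 21⁻¹ ≡ 48 (mod 53) since 21·48 = 1008 ≡ 1, so λ ≡ 8·48 ≡ 13.
  x = λ² - 14 - 14 = 169 - 28 ≡ 35; y = λ·(14 - 35) - 37 ≡ 8. → (35, 8)
double: tangent at (35, 8): λ = (3·35² + 3)/(2·8) ≡ 21/16. 16⁻¹ ≡ 10 (mod 53) since 16·10 = 160 ≡ 1, so λ ≡ 21·10 ≡ 51.
  x = λ² - 35 - 35 = 2601 - 70 ≡ 40; y = λ·(35 - 40) - 8 ≡ 2. → (40, 2)
add Q: (40, 2) + (14, 37). λ = (37 - 2)/(14 - 40) ≡ 35/27 mod 53. 27⁻¹ ≡ 2 (mod 53) since 27·2 = 54 ≡ 1, so λ ≡ 17.
  x = λ² - 40 - 14 = 289 - 54 ≡ 23; y = λ·(40 - 23) - 2 ≡ 22. → (23, 22)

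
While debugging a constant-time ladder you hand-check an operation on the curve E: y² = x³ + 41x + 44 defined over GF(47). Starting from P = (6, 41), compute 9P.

Double-and-add on 9 = (1001)₂. Start with P = (6, 41) for the leading 1-bit.
double: tangent at (6, 41): λ = (3·6² + 41)/(2·41) ≡ 8/35. 35⁻¹ ≡ 43 (mod 47), so λ ≡ 8·43 ≡ 15.
  x = λ² - 6 - 6 = 225 - 12 ≡ 25; y = λ·(6 - 25) - 41 ≡ 3. → (25, 3)
double: tangent at (25, 3): λ = (3·25² + 41)/(2·3) ≡ 36/6. 6⁻¹ ≡ 8 (mod 47) since 6·8 = 48 ≡ 1, so λ ≡ 36·8 ≡ 6.
  x = λ² - 25 - 25 = 36 - 50 ≡ 33; y = λ·(25 - 33) - 3 ≡ 43. → (33, 43)
double: tangent at (33, 43): λ = (3·33² + 41)/(2·43) ≡ 18/39. 39⁻¹ ≡ 41 (mod 47) since 39·41 = 1599 ≡ 1, so λ ≡ 18·41 ≡ 33.
  x = λ² - 33 - 33 = 1089 - 66 ≡ 36; y = λ·(33 - 36) - 43 ≡ 46. → (36, 46)
add P: (36, 46) + (6, 41). λ = (41 - 46)/(6 - 36) ≡ 42/17 mod 47. 17⁻¹ ≡ 36 (mod 47), so λ ≡ 8.
  x = λ² - 36 - 6 = 64 - 42 ≡ 22; y = λ·(36 - 22) - 46 ≡ 19. → (22, 19)

(22, 19)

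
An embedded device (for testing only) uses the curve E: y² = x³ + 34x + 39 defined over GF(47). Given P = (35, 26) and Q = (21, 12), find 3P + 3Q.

First 3P:
Repeated addition: build up to 3P.
2P: tangent at (35, 26): λ = (3·35² + 34)/(2·26) ≡ 43/5. 5⁻¹ ≡ 19 (mod 47), so λ ≡ 43·19 ≡ 18.
  x = λ² - 35 - 35 = 324 - 70 ≡ 19; y = λ·(35 - 19) - 26 ≡ 27. → (19, 27)
3P: (19, 27) + (35, 26). λ = (26 - 27)/(35 - 19) ≡ 46/16 mod 47. 16⁻¹ ≡ 3 (mod 47) since 16·3 = 48 ≡ 1, so λ ≡ 44.
  x = λ² - 19 - 35 = 1936 - 54 ≡ 2; y = λ·(19 - 2) - 27 ≡ 16. → (2, 16)
3P = (2, 16).
Next 3Q:
Repeated addition: build up to 3Q.
2Q: tangent at (21, 12): λ = (3·21² + 34)/(2·12) ≡ 41/24. 24⁻¹ ≡ 2 (mod 47) since 24·2 = 48 ≡ 1, so λ ≡ 41·2 ≡ 35.
  x = λ² - 21 - 21 = 1225 - 42 ≡ 8; y = λ·(21 - 8) - 12 ≡ 20. → (8, 20)
3Q: (8, 20) + (21, 12). λ = (12 - 20)/(21 - 8) ≡ 39/13 mod 47. 13⁻¹ ≡ 29 (mod 47), so λ ≡ 3.
  x = λ² - 8 - 21 = 9 - 29 ≡ 27; y = λ·(8 - 27) - 20 ≡ 17. → (27, 17)
3Q = (27, 17).
Finally 3P + 3Q:
(2, 16) + (27, 17). λ = (17 - 16)/(27 - 2) ≡ 1/25 mod 47. 25⁻¹ ≡ 32 (mod 47), so λ ≡ 32.
  x = λ² - 2 - 27 = 1024 - 29 ≡ 8; y = λ·(2 - 8) - 16 ≡ 27. → (8, 27)

(8, 27)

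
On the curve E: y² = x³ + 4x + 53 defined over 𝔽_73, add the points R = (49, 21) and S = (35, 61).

(49, 21) + (35, 61). λ = (61 - 21)/(35 - 49) ≡ 40/59 mod 73. 59⁻¹ ≡ 26 (mod 73) since 59·26 = 1534 ≡ 1, so λ ≡ 18.
  x = λ² - 49 - 35 = 324 - 84 ≡ 21; y = λ·(49 - 21) - 21 ≡ 45. → (21, 45)

(21, 45)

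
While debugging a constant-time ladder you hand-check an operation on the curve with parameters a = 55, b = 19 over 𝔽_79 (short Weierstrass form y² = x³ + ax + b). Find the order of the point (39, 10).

3

2P: tangent at (39, 10): λ = (3·39² + 55)/(2·10) ≡ 36/20. 20⁻¹ ≡ 4 (mod 79) since 20·4 = 80 ≡ 1, so λ ≡ 36·4 ≡ 65.
  x = λ² - 39 - 39 = 4225 - 78 ≡ 39; y = λ·(39 - 39) - 10 ≡ 69. → (39, 69)
3P: (39, 69) + (39, 10): same x and y₁ ≡ -y₂, so the sum is ∞.
3P = ∞, so the order is 3.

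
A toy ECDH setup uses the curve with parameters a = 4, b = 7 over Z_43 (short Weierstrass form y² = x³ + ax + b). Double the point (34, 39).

tangent at (34, 39): λ = (3·34² + 4)/(2·39) ≡ 32/35. 35⁻¹ ≡ 16 (mod 43), so λ ≡ 32·16 ≡ 39.
  x = λ² - 34 - 34 = 1521 - 68 ≡ 34; y = λ·(34 - 34) - 39 ≡ 4. → (34, 4)

(34, 4)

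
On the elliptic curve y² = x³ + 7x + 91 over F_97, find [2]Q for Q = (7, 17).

(77, 14)

tangent at (7, 17): λ = (3·7² + 7)/(2·17) ≡ 57/34. 34⁻¹ ≡ 20 (mod 97), so λ ≡ 57·20 ≡ 73.
  x = λ² - 7 - 7 = 5329 - 14 ≡ 77; y = λ·(7 - 77) - 17 ≡ 14. → (77, 14)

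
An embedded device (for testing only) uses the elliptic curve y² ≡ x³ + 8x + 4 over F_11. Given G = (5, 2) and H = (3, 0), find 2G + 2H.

(6, 2)

First 2G:
Repeated addition: build up to 2G.
2G: tangent at (5, 2): λ = (3·5² + 8)/(2·2) ≡ 6/4. 4⁻¹ ≡ 3 (mod 11), so λ ≡ 6·3 ≡ 7.
  x = λ² - 5 - 5 = 49 - 10 ≡ 6; y = λ·(5 - 6) - 2 ≡ 2. → (6, 2)
2G = (6, 2).
Next 2H:
Repeated addition: build up to 2H.
2H: (3, 0) + (3, 0): same x and y₁ ≡ -y₂, so the sum is O.
2H = O.
Finally 2G + 2H:
(6, 2) + O = (6, 2) (identity).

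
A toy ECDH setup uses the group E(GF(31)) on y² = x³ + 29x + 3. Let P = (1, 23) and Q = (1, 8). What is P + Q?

O

The two points share x = 1 and their y-coordinates satisfy 23 + 8 ≡ 0 (mod 31), so they are inverses. Their sum is the point at infinity.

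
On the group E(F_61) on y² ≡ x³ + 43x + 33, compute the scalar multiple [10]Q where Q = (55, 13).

(40, 19)

Double-and-add on 10 = (1010)₂. Start with Q = (55, 13) for the leading 1-bit.
double: tangent at (55, 13): λ = (3·55² + 43)/(2·13) ≡ 29/26. 26⁻¹ ≡ 54 (mod 61), so λ ≡ 29·54 ≡ 41.
  x = λ² - 55 - 55 = 1681 - 110 ≡ 46; y = λ·(55 - 46) - 13 ≡ 51. → (46, 51)
double: tangent at (46, 51): λ = (3·46² + 43)/(2·51) ≡ 47/41. 41⁻¹ ≡ 3 (mod 61), so λ ≡ 47·3 ≡ 19.
  x = λ² - 46 - 46 = 361 - 92 ≡ 25; y = λ·(46 - 25) - 51 ≡ 43. → (25, 43)
add Q: (25, 43) + (55, 13). λ = (13 - 43)/(55 - 25) ≡ 31/30 mod 61. 30⁻¹ ≡ 59 (mod 61), so λ ≡ 60.
  x = λ² - 25 - 55 = 3600 - 80 ≡ 43; y = λ·(25 - 43) - 43 ≡ 36. → (43, 36)
double: tangent at (43, 36): λ = (3·43² + 43)/(2·36) ≡ 39/11. 11⁻¹ ≡ 50 (mod 61), so λ ≡ 39·50 ≡ 59.
  x = λ² - 43 - 43 = 3481 - 86 ≡ 40; y = λ·(43 - 40) - 36 ≡ 19. → (40, 19)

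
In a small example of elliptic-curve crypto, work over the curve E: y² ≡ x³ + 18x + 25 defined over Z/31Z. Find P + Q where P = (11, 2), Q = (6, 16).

(2, 10)

(11, 2) + (6, 16). λ = (16 - 2)/(6 - 11) ≡ 14/26 mod 31. 26⁻¹ ≡ 6 (mod 31), so λ ≡ 22.
  x = λ² - 11 - 6 = 484 - 17 ≡ 2; y = λ·(11 - 2) - 2 ≡ 10. → (2, 10)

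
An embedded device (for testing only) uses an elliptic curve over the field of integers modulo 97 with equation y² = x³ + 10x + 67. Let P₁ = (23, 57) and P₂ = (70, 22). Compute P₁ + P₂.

(23, 57) + (70, 22). λ = (22 - 57)/(70 - 23) ≡ 62/47 mod 97. 47⁻¹ ≡ 64 (mod 97) since 47·64 = 3008 ≡ 1, so λ ≡ 88.
  x = λ² - 23 - 70 = 7744 - 93 ≡ 85; y = λ·(23 - 85) - 57 ≡ 16. → (85, 16)

(85, 16)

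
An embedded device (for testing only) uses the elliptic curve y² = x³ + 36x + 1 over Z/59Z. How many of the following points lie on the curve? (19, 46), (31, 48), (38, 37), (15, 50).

(19, 46): 46² ≡ 51, rhs ≡ 51 → on.
(31, 48): 48² ≡ 3, rhs ≡ 51 → off.
(38, 37): 37² ≡ 12, rhs ≡ 14 → off.
(15, 50): 50² ≡ 22, rhs ≡ 22 → on.

2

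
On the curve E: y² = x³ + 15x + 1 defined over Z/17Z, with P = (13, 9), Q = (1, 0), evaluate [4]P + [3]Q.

First 4P:
Repeated addition: build up to 4P.
2P: tangent at (13, 9): λ = (3·13² + 15)/(2·9) ≡ 12/1. 1⁻¹ ≡ 1 (mod 17) since 1·1 = 1 ≡ 1, so λ ≡ 12·1 ≡ 12.
  x = λ² - 13 - 13 = 144 - 26 ≡ 16; y = λ·(13 - 16) - 9 ≡ 6. → (16, 6)
3P: (16, 6) + (13, 9). λ = (9 - 6)/(13 - 16) ≡ 3/14 mod 17. 14⁻¹ ≡ 11 (mod 17) since 14·11 = 154 ≡ 1, so λ ≡ 16.
  x = λ² - 16 - 13 = 256 - 29 ≡ 6; y = λ·(16 - 6) - 6 ≡ 1. → (6, 1)
4P: (6, 1) + (13, 9). λ = (9 - 1)/(13 - 6) ≡ 8/7 mod 17. 7⁻¹ ≡ 5 (mod 17) since 7·5 = 35 ≡ 1, so λ ≡ 6.
  x = λ² - 6 - 13 = 36 - 19 ≡ 0; y = λ·(6 - 0) - 1 ≡ 1. → (0, 1)
4P = (0, 1).
Next 3Q:
Repeated addition: build up to 3Q.
2Q: (1, 0) + (1, 0): same x and y₁ ≡ -y₂, so the sum is O.
3Q: O + (1, 0) = (1, 0) (identity).
3Q = (1, 0).
Finally 4P + 3Q:
(0, 1) + (1, 0). λ = (0 - 1)/(1 - 0) ≡ 16/1 mod 17. 1⁻¹ ≡ 1 (mod 17) since 1·1 = 1 ≡ 1, so λ ≡ 16.
  x = λ² - 0 - 1 = 256 - 1 ≡ 0; y = λ·(0 - 0) - 1 ≡ 16. → (0, 16)

(0, 16)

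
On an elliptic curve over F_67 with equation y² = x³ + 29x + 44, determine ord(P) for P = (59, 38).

7

2P: tangent at (59, 38): λ = (3·59² + 29)/(2·38) ≡ 20/9. 9⁻¹ ≡ 15 (mod 67) since 9·15 = 135 ≡ 1, so λ ≡ 20·15 ≡ 32.
  x = λ² - 59 - 59 = 1024 - 118 ≡ 35; y = λ·(59 - 35) - 38 ≡ 60. → (35, 60)
3P: (35, 60) + (59, 38). λ = (38 - 60)/(59 - 35) ≡ 45/24 mod 67. 24⁻¹ ≡ 14 (mod 67), so λ ≡ 27.
  x = λ² - 35 - 59 = 729 - 94 ≡ 32; y = λ·(35 - 32) - 60 ≡ 21. → (32, 21)
4P: (32, 21) + (59, 38). λ = (38 - 21)/(59 - 32) ≡ 17/27 mod 67. 27⁻¹ ≡ 5 (mod 67), so λ ≡ 18.
  x = λ² - 32 - 59 = 324 - 91 ≡ 32; y = λ·(32 - 32) - 21 ≡ 46. → (32, 46)
5P: (32, 46) + (59, 38). λ = (38 - 46)/(59 - 32) ≡ 59/27 mod 67. 27⁻¹ ≡ 5 (mod 67) since 27·5 = 135 ≡ 1, so λ ≡ 27.
  x = λ² - 32 - 59 = 729 - 91 ≡ 35; y = λ·(32 - 35) - 46 ≡ 7. → (35, 7)
6P: (35, 7) + (59, 38). λ = (38 - 7)/(59 - 35) ≡ 31/24 mod 67. 24⁻¹ ≡ 14 (mod 67), so λ ≡ 32.
  x = λ² - 35 - 59 = 1024 - 94 ≡ 59; y = λ·(35 - 59) - 7 ≡ 29. → (59, 29)
7P: (59, 29) + (59, 38): same x and y₁ ≡ -y₂, so the sum is O.
7P = O, so the order is 7.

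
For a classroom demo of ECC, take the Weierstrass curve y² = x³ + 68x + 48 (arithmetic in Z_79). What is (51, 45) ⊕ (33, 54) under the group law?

(51, 45) + (33, 54). λ = (54 - 45)/(33 - 51) ≡ 9/61 mod 79. 61⁻¹ ≡ 57 (mod 79), so λ ≡ 39.
  x = λ² - 51 - 33 = 1521 - 84 ≡ 15; y = λ·(51 - 15) - 45 ≡ 16. → (15, 16)

(15, 16)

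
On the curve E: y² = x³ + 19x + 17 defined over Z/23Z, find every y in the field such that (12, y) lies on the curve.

8, 15

x³ + 19x + 17 = 1973 ≡ 18 (mod 23).
Square roots of 18 mod 23: 8 and 15 (since 8² = 64 ≡ 18).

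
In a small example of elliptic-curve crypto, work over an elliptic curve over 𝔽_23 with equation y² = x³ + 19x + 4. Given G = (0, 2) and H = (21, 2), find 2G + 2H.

(0, 21)

First 2G:
Repeated addition: build up to 2G.
2G: tangent at (0, 2): λ = (3·0² + 19)/(2·2) ≡ 19/4. 4⁻¹ ≡ 6 (mod 23) since 4·6 = 24 ≡ 1, so λ ≡ 19·6 ≡ 22.
  x = λ² - 0 - 0 = 484 - 0 ≡ 1; y = λ·(0 - 1) - 2 ≡ 22. → (1, 22)
2G = (1, 22).
Next 2H:
Repeated addition: build up to 2H.
2H: tangent at (21, 2): λ = (3·21² + 19)/(2·2) ≡ 8/4. 4⁻¹ ≡ 6 (mod 23), so λ ≡ 8·6 ≡ 2.
  x = λ² - 21 - 21 = 4 - 42 ≡ 8; y = λ·(21 - 8) - 2 ≡ 1. → (8, 1)
2H = (8, 1).
Finally 2G + 2H:
(1, 22) + (8, 1). λ = (1 - 22)/(8 - 1) ≡ 2/7 mod 23. 7⁻¹ ≡ 10 (mod 23) since 7·10 = 70 ≡ 1, so λ ≡ 20.
  x = λ² - 1 - 8 = 400 - 9 ≡ 0; y = λ·(1 - 0) - 22 ≡ 21. → (0, 21)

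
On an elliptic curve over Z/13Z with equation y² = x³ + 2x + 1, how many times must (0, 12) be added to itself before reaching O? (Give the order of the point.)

2P: tangent at (0, 12): λ = (3·0² + 2)/(2·12) ≡ 2/11. 11⁻¹ ≡ 6 (mod 13), so λ ≡ 2·6 ≡ 12.
  x = λ² - 0 - 0 = 144 - 0 ≡ 1; y = λ·(0 - 1) - 12 ≡ 2. → (1, 2)
3P: (1, 2) + (0, 12). λ = (12 - 2)/(0 - 1) ≡ 10/12 mod 13. 12⁻¹ ≡ 12 (mod 13) since 12·12 = 144 ≡ 1, so λ ≡ 3.
  x = λ² - 1 - 0 = 9 - 1 ≡ 8; y = λ·(1 - 8) - 2 ≡ 3. → (8, 3)
4P: (8, 3) + (0, 12). λ = (12 - 3)/(0 - 8) ≡ 9/5 mod 13. 5⁻¹ ≡ 8 (mod 13), so λ ≡ 7.
  x = λ² - 8 - 0 = 49 - 8 ≡ 2; y = λ·(8 - 2) - 3 ≡ 0. → (2, 0)
5P: (2, 0) + (0, 12). λ = (12 - 0)/(0 - 2) ≡ 12/11 mod 13. 11⁻¹ ≡ 6 (mod 13) since 11·6 = 66 ≡ 1, so λ ≡ 7.
  x = λ² - 2 - 0 = 49 - 2 ≡ 8; y = λ·(2 - 8) - 0 ≡ 10. → (8, 10)
6P: (8, 10) + (0, 12). λ = (12 - 10)/(0 - 8) ≡ 2/5 mod 13. 5⁻¹ ≡ 8 (mod 13) since 5·8 = 40 ≡ 1, so λ ≡ 3.
  x = λ² - 8 - 0 = 9 - 8 ≡ 1; y = λ·(8 - 1) - 10 ≡ 11. → (1, 11)
7P: (1, 11) + (0, 12). λ = (12 - 11)/(0 - 1) ≡ 1/12 mod 13. 12⁻¹ ≡ 12 (mod 13) since 12·12 = 144 ≡ 1, so λ ≡ 12.
  x = λ² - 1 - 0 = 144 - 1 ≡ 0; y = λ·(1 - 0) - 11 ≡ 1. → (0, 1)
8P: (0, 1) + (0, 12): same x and y₁ ≡ -y₂, so the sum is O.
8P = O, so the order is 8.

8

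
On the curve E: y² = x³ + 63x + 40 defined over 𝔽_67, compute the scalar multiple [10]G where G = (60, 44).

(48, 52)

Repeated addition: build up to 10G.
2G: tangent at (60, 44): λ = (3·60² + 63)/(2·44) ≡ 9/21. 21⁻¹ ≡ 16 (mod 67), so λ ≡ 9·16 ≡ 10.
  x = λ² - 60 - 60 = 100 - 120 ≡ 47; y = λ·(60 - 47) - 44 ≡ 19. → (47, 19)
3G: (47, 19) + (60, 44). λ = (44 - 19)/(60 - 47) ≡ 25/13 mod 67. 13⁻¹ ≡ 31 (mod 67), so λ ≡ 38.
  x = λ² - 47 - 60 = 1444 - 107 ≡ 64; y = λ·(47 - 64) - 19 ≡ 5. → (64, 5)
4G: (64, 5) + (60, 44). λ = (44 - 5)/(60 - 64) ≡ 39/63 mod 67. 63⁻¹ ≡ 50 (mod 67), so λ ≡ 7.
  x = λ² - 64 - 60 = 49 - 124 ≡ 59; y = λ·(64 - 59) - 5 ≡ 30. → (59, 30)
5G: (59, 30) + (60, 44). λ = (44 - 30)/(60 - 59) ≡ 14/1 mod 67. 1⁻¹ ≡ 1 (mod 67), so λ ≡ 14.
  x = λ² - 59 - 60 = 196 - 119 ≡ 10; y = λ·(59 - 10) - 30 ≡ 53. → (10, 53)
6G: (10, 53) + (60, 44). λ = (44 - 53)/(60 - 10) ≡ 58/50 mod 67. 50⁻¹ ≡ 63 (mod 67) since 50·63 = 3150 ≡ 1, so λ ≡ 36.
  x = λ² - 10 - 60 = 1296 - 70 ≡ 20; y = λ·(10 - 20) - 53 ≡ 56. → (20, 56)
7G: (20, 56) + (60, 44). λ = (44 - 56)/(60 - 20) ≡ 55/40 mod 67. 40⁻¹ ≡ 62 (mod 67), so λ ≡ 60.
  x = λ² - 20 - 60 = 3600 - 80 ≡ 36; y = λ·(20 - 36) - 56 ≡ 56. → (36, 56)
8G: (36, 56) + (60, 44). λ = (44 - 56)/(60 - 36) ≡ 55/24 mod 67. 24⁻¹ ≡ 14 (mod 67), so λ ≡ 33.
  x = λ² - 36 - 60 = 1089 - 96 ≡ 55; y = λ·(36 - 55) - 56 ≡ 54. → (55, 54)
9G: (55, 54) + (60, 44). λ = (44 - 54)/(60 - 55) ≡ 57/5 mod 67. 5⁻¹ ≡ 27 (mod 67) since 5·27 = 135 ≡ 1, so λ ≡ 65.
  x = λ² - 55 - 60 = 4225 - 115 ≡ 23; y = λ·(55 - 23) - 54 ≡ 16. → (23, 16)
10G: (23, 16) + (60, 44). λ = (44 - 16)/(60 - 23) ≡ 28/37 mod 67. 37⁻¹ ≡ 29 (mod 67), so λ ≡ 8.
  x = λ² - 23 - 60 = 64 - 83 ≡ 48; y = λ·(23 - 48) - 16 ≡ 52. → (48, 52)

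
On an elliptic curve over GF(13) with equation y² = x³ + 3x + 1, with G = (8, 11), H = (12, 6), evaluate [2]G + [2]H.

(7, 12)

First 2G:
Repeated addition: build up to 2G.
2G: tangent at (8, 11): λ = (3·8² + 3)/(2·11) ≡ 0/9. 9⁻¹ ≡ 3 (mod 13), so λ ≡ 0·3 ≡ 0.
  x = λ² - 8 - 8 = 0 - 16 ≡ 10; y = λ·(8 - 10) - 11 ≡ 2. → (10, 2)
2G = (10, 2).
Next 2H:
Repeated addition: build up to 2H.
2H: tangent at (12, 6): λ = (3·12² + 3)/(2·6) ≡ 6/12. 12⁻¹ ≡ 12 (mod 13), so λ ≡ 6·12 ≡ 7.
  x = λ² - 12 - 12 = 49 - 24 ≡ 12; y = λ·(12 - 12) - 6 ≡ 7. → (12, 7)
2H = (12, 7).
Finally 2G + 2H:
(10, 2) + (12, 7). λ = (7 - 2)/(12 - 10) ≡ 5/2 mod 13. 2⁻¹ ≡ 7 (mod 13), so λ ≡ 9.
  x = λ² - 10 - 12 = 81 - 22 ≡ 7; y = λ·(10 - 7) - 2 ≡ 12. → (7, 12)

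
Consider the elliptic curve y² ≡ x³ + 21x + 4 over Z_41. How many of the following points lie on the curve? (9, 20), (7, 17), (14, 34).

2

(9, 20): 20² ≡ 31, rhs ≡ 20 → off.
(7, 17): 17² ≡ 2, rhs ≡ 2 → on.
(14, 34): 34² ≡ 8, rhs ≡ 8 → on.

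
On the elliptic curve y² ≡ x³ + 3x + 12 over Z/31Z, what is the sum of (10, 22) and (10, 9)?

The two points share x = 10 and their y-coordinates satisfy 22 + 9 ≡ 0 (mod 31), so they are inverses. Their sum is 𝒪.

O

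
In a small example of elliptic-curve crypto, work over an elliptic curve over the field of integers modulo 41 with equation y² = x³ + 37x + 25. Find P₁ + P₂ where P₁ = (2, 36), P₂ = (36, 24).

(21, 31)

(2, 36) + (36, 24). λ = (24 - 36)/(36 - 2) ≡ 29/34 mod 41. 34⁻¹ ≡ 35 (mod 41), so λ ≡ 31.
  x = λ² - 2 - 36 = 961 - 38 ≡ 21; y = λ·(2 - 21) - 36 ≡ 31. → (21, 31)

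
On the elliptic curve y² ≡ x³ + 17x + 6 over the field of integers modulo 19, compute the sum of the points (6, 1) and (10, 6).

(1, 10)

(6, 1) + (10, 6). λ = (6 - 1)/(10 - 6) ≡ 5/4 mod 19. 4⁻¹ ≡ 5 (mod 19) since 4·5 = 20 ≡ 1, so λ ≡ 6.
  x = λ² - 6 - 10 = 36 - 16 ≡ 1; y = λ·(6 - 1) - 1 ≡ 10. → (1, 10)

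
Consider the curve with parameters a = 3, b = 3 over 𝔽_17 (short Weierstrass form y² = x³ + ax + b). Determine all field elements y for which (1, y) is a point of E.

none

x³ + 3x + 3 = 7 ≡ 7 (mod 17).
7 is a non-residue mod 17; no y exists.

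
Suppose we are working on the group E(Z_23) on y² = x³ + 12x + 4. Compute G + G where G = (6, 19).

(6, 4)

tangent at (6, 19): λ = (3·6² + 12)/(2·19) ≡ 5/15. 15⁻¹ ≡ 20 (mod 23), so λ ≡ 5·20 ≡ 8.
  x = λ² - 6 - 6 = 64 - 12 ≡ 6; y = λ·(6 - 6) - 19 ≡ 4. → (6, 4)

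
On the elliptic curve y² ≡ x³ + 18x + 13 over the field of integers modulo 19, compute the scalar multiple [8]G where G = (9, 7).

O

Double-and-add on 8 = (1000)₂. Start with G = (9, 7) for the leading 1-bit.
double: tangent at (9, 7): λ = (3·9² + 18)/(2·7) ≡ 14/14. 14⁻¹ ≡ 15 (mod 19), so λ ≡ 14·15 ≡ 1.
  x = λ² - 9 - 9 = 1 - 18 ≡ 2; y = λ·(9 - 2) - 7 ≡ 0. → (2, 0)
double: (2, 0) + (2, 0): same x and y₁ ≡ -y₂, so the sum is O.
double: O + O = O (identity).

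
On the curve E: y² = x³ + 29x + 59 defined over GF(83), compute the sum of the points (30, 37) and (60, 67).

(77, 82)

(30, 37) + (60, 67). λ = (67 - 37)/(60 - 30) ≡ 30/30 mod 83. 30⁻¹ ≡ 36 (mod 83) since 30·36 = 1080 ≡ 1, so λ ≡ 1.
  x = λ² - 30 - 60 = 1 - 90 ≡ 77; y = λ·(30 - 77) - 37 ≡ 82. → (77, 82)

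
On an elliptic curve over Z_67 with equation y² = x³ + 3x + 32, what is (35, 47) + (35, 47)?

(16, 25)

tangent at (35, 47): λ = (3·35² + 3)/(2·47) ≡ 60/27. 27⁻¹ ≡ 5 (mod 67), so λ ≡ 60·5 ≡ 32.
  x = λ² - 35 - 35 = 1024 - 70 ≡ 16; y = λ·(35 - 16) - 47 ≡ 25. → (16, 25)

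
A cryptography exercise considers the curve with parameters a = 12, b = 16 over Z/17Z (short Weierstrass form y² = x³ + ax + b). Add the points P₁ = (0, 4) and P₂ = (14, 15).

(7, 16)

(0, 4) + (14, 15). λ = (15 - 4)/(14 - 0) ≡ 11/14 mod 17. 14⁻¹ ≡ 11 (mod 17), so λ ≡ 2.
  x = λ² - 0 - 14 = 4 - 14 ≡ 7; y = λ·(0 - 7) - 4 ≡ 16. → (7, 16)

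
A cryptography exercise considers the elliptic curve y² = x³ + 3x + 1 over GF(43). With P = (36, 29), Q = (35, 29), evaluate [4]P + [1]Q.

(32, 20)

First 4P:
Double-and-add on 4 = (100)₂. Start with P = (36, 29) for the leading 1-bit.
double: tangent at (36, 29): λ = (3·36² + 3)/(2·29) ≡ 21/15. 15⁻¹ ≡ 23 (mod 43) since 15·23 = 345 ≡ 1, so λ ≡ 21·23 ≡ 10.
  x = λ² - 36 - 36 = 100 - 72 ≡ 28; y = λ·(36 - 28) - 29 ≡ 8. → (28, 8)
double: tangent at (28, 8): λ = (3·28² + 3)/(2·8) ≡ 33/16. 16⁻¹ ≡ 35 (mod 43) since 16·35 = 560 ≡ 1, so λ ≡ 33·35 ≡ 37.
  x = λ² - 28 - 28 = 1369 - 56 ≡ 23; y = λ·(28 - 23) - 8 ≡ 5. → (23, 5)
4P = (23, 5).
Finally 4P + Q:
(23, 5) + (35, 29). λ = (29 - 5)/(35 - 23) ≡ 24/12 mod 43. 12⁻¹ ≡ 18 (mod 43), so λ ≡ 2.
  x = λ² - 23 - 35 = 4 - 58 ≡ 32; y = λ·(23 - 32) - 5 ≡ 20. → (32, 20)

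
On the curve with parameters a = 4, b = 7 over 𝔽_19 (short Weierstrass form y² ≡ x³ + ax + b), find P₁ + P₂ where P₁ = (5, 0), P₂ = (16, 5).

(5, 0) + (16, 5). λ = (5 - 0)/(16 - 5) ≡ 5/11 mod 19. 11⁻¹ ≡ 7 (mod 19) since 11·7 = 77 ≡ 1, so λ ≡ 16.
  x = λ² - 5 - 16 = 256 - 21 ≡ 7; y = λ·(5 - 7) - 0 ≡ 6. → (7, 6)

(7, 6)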